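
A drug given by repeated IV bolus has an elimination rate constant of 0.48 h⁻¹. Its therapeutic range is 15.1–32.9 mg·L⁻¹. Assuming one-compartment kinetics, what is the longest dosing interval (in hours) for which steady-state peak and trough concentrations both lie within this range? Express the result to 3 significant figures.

Between IV bolus doses, concentration decays as C = C₀·e^(−kτ), so C_peak/C_trough = e^(kτ).
τ_max = ln(C_peak/C_trough) / k = ln(32.9/15.1) / 0.4800 = 0.7788 / 0.4800 = 1.623 h

1.62 h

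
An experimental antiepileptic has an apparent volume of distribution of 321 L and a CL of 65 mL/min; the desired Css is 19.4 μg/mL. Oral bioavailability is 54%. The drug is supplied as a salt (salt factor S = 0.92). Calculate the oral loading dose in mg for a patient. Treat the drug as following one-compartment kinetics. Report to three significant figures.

The loading dose fills Vd to the target concentration; clearance is irrelevant here.
LD = Vd × C / F / S = 321.0 × 19.40 / 0.54 / 0.92 = 12540 mg

12500 mg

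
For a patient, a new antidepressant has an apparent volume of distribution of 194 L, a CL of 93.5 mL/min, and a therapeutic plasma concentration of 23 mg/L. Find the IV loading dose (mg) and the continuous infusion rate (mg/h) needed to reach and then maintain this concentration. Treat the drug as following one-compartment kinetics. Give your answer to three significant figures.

(a) 4460 mg; (b) 129 mg/h

LD = Vd · C_target = 194.0 × 23 = 4462 mg
CL = 93.5 mL/min = 93.5 × 0.06 = 5.610 L/h
Maintenance: replace elimination → rate = CL × Css = 5.610 × 23 = 129.0 mg/h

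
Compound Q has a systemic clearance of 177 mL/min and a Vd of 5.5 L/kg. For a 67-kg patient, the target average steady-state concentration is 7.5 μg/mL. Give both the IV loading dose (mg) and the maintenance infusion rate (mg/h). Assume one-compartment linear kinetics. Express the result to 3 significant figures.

Vd(total) = 67 kg × 5.5 L/kg = 368.5 L
Loading dose = Vd × C = 368.5 × 7.5 = 2764 mg
Convert clearance: 177 mL/min × 60 min/h ÷ 1000 mL/L = 10.62 L/h
Infusion rate = 10.62 L/h × 7.5 mg/L = 79.65 mg/h

(a) 2760 mg; (b) 79.7 mg/h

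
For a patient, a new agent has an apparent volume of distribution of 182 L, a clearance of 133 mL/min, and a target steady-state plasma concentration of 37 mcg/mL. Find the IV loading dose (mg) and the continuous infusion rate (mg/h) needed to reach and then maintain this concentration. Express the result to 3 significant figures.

(a) 6730 mg; (b) 295 mg/h

Loading: fill Vd to C_target → 182.0 L × 37 mg/L = 6734 mg
Convert clearance: 133 mL/min × 60 min/h ÷ 1000 mL/L = 7.980 L/h
Maintenance: replace elimination → rate = CL × Css = 7.980 × 37 = 295.3 mg/h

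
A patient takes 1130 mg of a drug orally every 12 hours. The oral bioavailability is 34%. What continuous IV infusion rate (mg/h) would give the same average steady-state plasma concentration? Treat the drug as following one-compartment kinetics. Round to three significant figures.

32.0 mg/h

Equivalent systemic input: infusion rate = F·D/τ.
Rate = 0.34 × 1130 / 12 = 32.02 mg/h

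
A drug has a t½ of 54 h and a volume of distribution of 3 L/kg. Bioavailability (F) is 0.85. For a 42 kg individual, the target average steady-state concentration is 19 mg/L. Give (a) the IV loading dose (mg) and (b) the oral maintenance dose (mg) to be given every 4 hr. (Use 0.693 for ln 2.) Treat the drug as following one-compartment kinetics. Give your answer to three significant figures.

(a) 2390 mg; (b) 145 mg

Total Vd = 3 × 42 = 126.0 L
LD = Vd × C = 126.0 × 19 = 2394 mg
CL = 0.693 × Vd / t½ = 0.693 × 126.0 / 54 = 1.617 L/h
D = CL × Css × τ / F = 1.617 × 19 × 4 / 0.85 = 144.6 mg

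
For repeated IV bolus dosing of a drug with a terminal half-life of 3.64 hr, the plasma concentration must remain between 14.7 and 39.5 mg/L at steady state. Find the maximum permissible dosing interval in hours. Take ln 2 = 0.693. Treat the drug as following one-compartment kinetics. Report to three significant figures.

5.19 h

k = 0.693 / t½ = 0.693 / 3.64 = 0.1904 h⁻¹
Between IV bolus doses, concentration decays as C = C₀·e^(−kτ), so C_peak/C_trough = e^(kτ).
τ_max = ln(C_peak/C_trough) / k = ln(39.5/14.7) / 0.1904 = 0.9885 / 0.1904 = 5.192 h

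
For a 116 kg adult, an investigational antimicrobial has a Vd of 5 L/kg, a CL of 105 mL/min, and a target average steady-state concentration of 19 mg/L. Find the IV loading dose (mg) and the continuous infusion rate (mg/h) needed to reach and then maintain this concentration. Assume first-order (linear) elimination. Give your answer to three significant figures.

Total Vd = 5 × 116 = 580.0 L
Loading dose = Vd × C = 580.0 × 19 = 11020 mg
Convert clearance: 105 mL/min × 60 min/h ÷ 1000 mL/L = 6.300 L/h
Infusion rate = 6.300 L/h × 19 mg/L = 119.7 mg/h

(a) 11000 mg; (b) 120 mg/h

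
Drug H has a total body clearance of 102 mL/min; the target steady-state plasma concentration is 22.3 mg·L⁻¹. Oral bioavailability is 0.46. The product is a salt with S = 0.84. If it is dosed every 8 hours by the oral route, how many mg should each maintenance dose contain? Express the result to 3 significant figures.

2830 mg

Convert clearance: 102 mL/min × 60 min/h ÷ 1000 mL/L = 6.120 L/h
D = CL × Css × τ / F / S = 6.120 × 22.3 × 8 / 0.46 / 0.84 = 2826 mg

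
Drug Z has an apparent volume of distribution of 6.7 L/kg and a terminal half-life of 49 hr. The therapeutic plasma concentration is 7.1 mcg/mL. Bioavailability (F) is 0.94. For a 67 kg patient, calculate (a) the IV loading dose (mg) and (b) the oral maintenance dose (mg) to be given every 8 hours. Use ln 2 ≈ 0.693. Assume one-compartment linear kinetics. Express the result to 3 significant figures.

(a) 3190 mg; (b) 384 mg

Vd(total) = 67 kg × 6.7 L/kg = 448.9 L
LD = Vd × C = 448.9 × 7.1 = 3187 mg
CL = 0.693 × Vd / t½ = 0.693 × 448.9 / 49 = 6.349 L/h
D = CL × Css × τ / F = 6.349 × 7.1 × 8 / 0.94 = 383.6 mg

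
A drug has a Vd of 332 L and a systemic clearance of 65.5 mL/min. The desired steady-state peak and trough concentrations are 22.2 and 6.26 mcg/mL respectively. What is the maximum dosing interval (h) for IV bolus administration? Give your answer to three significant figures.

CL = 65.5 mL/min = 65.5 × 0.06 = 3.930 L/h
k = CL / Vd = 3.930 / 332.0 = 0.01184 h⁻¹
Between IV bolus doses, concentration decays as C = C₀·e^(−kτ), so C_peak/C_trough = e^(kτ).
τ_max = ln(C_peak/C_trough) / k = ln(22.2/6.26) / 0.01184 = 1.266 / 0.01184 = 106.9 h

107 h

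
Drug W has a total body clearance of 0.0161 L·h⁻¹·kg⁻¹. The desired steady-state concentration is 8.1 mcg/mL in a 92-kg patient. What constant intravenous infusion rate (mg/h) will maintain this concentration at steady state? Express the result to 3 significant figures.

CL = 0.0161 L·h⁻¹·kg⁻¹ × 92 kg = 1.481 L/h
R₀ = 1.481 × 8.1 = 12.00 mg/h

12.0 mg/h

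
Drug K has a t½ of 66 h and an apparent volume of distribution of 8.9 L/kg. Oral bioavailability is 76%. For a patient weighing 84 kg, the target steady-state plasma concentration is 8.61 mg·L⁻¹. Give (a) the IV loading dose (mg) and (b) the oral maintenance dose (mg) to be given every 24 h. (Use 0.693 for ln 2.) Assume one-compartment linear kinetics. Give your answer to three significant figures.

(a) 6440 mg; (b) 2130 mg

Total Vd = 8.9 × 84 = 747.6 L
LD = Vd × C = 747.6 × 8.61 = 6437 mg
CL = 0.693 × Vd / t½ = 0.693 × 747.6 / 66 = 7.850 L/h
D = CL × Css × τ / F = 7.850 × 8.61 × 24 / 0.76 = 2134 mg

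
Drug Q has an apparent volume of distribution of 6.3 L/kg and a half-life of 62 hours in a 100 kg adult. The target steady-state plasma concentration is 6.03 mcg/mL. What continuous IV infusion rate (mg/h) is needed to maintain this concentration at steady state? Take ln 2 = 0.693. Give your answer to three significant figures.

42.5 mg/h

Vd = 6.3 L/kg × 100 kg = 630.0 L
k = 0.693/62 = 0.01118 h⁻¹, so CL = k·Vd = 0.01118 × 630.0 = 7.043 L/h
Infusion rate = CL × Css = 7.043 × 6.03 = 42.47 mg/h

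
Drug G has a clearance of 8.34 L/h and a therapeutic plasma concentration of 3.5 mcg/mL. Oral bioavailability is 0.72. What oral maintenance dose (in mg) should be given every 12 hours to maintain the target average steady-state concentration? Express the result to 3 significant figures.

At steady state, dose per interval replaces the amount cleared in that interval: F·D/τ = CL·Css.
D = CL × Css × τ / F = 8.340 × 3.5 × 12 / 0.72 = 486.5 mg

487 mg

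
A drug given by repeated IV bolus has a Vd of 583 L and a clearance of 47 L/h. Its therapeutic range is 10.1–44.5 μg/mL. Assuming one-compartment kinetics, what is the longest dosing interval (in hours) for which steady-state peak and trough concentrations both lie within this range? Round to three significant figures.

18.4 h

k = CL / Vd = 47.00 / 583.0 = 0.08062 h⁻¹
Between IV bolus doses, concentration decays as C = C₀·e^(−kτ), so C_peak/C_trough = e^(kτ).
τ_max = ln(C_peak/C_trough) / k = ln(44.5/10.1) / 0.08062 = 1.483 / 0.08062 = 18.39 h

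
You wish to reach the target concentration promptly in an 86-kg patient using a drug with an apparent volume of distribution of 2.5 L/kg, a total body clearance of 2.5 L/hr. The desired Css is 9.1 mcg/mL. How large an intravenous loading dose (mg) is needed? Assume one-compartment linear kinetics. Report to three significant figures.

1960 mg

Vd = 2.5 L/kg × 86 kg = 215.0 L
LD is governed by Vd — clearance does not enter the loading-dose calculation.
LD = Vd × C = 215.0 × 9.100 = 1957 mg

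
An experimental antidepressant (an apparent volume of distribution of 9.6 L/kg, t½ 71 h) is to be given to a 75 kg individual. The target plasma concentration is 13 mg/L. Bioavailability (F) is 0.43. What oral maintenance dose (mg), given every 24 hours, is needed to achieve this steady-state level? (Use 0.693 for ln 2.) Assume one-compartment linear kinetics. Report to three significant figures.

5100 mg

Total Vd = 9.6 × 75 = 720.0 L
CL = ln 2 · Vd / t½ = 0.693 × 720.0 / 71 = 7.028 L/h
D = CL × Css × τ / F = 7.028 × 13 × 24 / 0.43 = 5099 mg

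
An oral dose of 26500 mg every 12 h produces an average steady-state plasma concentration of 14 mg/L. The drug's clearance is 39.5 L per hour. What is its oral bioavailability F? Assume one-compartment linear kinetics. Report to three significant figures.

0.250

F·D/τ = CL·Css at steady state → F = CL·Css·τ / D.
F = 39.5 × 14 × 12 / 26500 = 0.250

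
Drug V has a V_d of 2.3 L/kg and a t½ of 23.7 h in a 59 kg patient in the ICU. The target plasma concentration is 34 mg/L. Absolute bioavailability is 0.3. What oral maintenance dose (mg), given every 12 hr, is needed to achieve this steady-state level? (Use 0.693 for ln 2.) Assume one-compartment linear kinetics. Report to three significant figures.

Vd(total) = 59 kg × 2.3 L/kg = 135.7 L
k = 0.693/23.7 = 0.02924 h⁻¹, so CL = k·Vd = 0.02924 × 135.7 = 3.968 L/h
D = CL × Css × τ / F = 3.968 × 34 × 12 / 0.3 = 5396 mg

5400 mg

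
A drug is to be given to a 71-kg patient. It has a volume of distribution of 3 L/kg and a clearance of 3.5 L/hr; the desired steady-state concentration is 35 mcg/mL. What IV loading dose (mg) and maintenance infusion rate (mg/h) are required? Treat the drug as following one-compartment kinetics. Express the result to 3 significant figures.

Vd(total) = 71 kg × 3 L/kg = 213.0 L
Loading: fill Vd to C_target → 213.0 L × 35 mg/L = 7455 mg
Maintenance infusion rate = CL × Css = 3.500 × 35 = 122.5 mg/h

(a) 7460 mg; (b) 123 mg/h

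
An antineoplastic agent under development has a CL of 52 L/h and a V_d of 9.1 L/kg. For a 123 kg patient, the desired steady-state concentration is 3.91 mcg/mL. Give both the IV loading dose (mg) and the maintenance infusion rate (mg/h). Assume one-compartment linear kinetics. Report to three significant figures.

Total Vd = 9.1 × 123 = 1119 L
Loading: fill Vd to C_target → 1119 L × 3.91 mg/L = 4375 mg
Infusion rate = 52.00 L/h × 3.91 mg/L = 203.3 mg/h

(a) 4380 mg; (b) 203 mg/h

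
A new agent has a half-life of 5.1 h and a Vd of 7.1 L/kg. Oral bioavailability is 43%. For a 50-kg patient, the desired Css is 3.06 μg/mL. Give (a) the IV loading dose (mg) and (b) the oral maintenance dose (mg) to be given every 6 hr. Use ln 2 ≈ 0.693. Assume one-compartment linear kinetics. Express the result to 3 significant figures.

Vd(total) = 50 kg × 7.1 L/kg = 355.0 L
LD = Vd × C = 355.0 × 3.06 = 1086 mg
CL = 0.693 × Vd / t½ = 0.693 × 355.0 / 5.1 = 48.24 L/h
D = CL × Css × τ / F = 48.24 × 3.06 × 6 / 0.43 = 2060 mg

(a) 1090 mg; (b) 2060 mg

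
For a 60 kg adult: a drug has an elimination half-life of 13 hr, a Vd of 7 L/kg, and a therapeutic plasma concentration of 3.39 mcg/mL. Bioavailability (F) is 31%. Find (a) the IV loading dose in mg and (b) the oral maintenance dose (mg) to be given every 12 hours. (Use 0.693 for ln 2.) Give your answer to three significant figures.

(a) 1420 mg; (b) 2940 mg

Vd(total) = 60 kg × 7 L/kg = 420.0 L
LD = Vd × C = 420.0 × 3.39 = 1424 mg
CL = 0.693 × Vd / t½ = 0.693 × 420.0 / 13 = 22.39 L/h
D = CL × Css × τ / F = 22.39 × 3.39 × 12 / 0.31 = 2938 mg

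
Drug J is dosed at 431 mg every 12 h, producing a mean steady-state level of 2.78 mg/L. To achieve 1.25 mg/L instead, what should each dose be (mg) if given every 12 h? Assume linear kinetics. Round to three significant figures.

For first-order elimination, Css ∝ F·D/(CL·τ); F and CL are unchanged, so Css ∝ D/τ.
D₂ = D₁ × (Css,target / Css,current) = 431 × 1.25/2.78 = 193.8 mg

194 mg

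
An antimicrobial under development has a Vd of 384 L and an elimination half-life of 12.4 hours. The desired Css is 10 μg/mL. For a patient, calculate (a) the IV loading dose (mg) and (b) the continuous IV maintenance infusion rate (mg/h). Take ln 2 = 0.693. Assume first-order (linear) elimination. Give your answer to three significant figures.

(a) 3840 mg; (b) 215 mg/h

LD = Vd × C = 384.0 × 10 = 3840 mg
CL = 0.693 × Vd / t½ = 0.693 × 384.0 / 12.4 = 21.46 L/h
Infusion rate = CL × Css = 21.46 × 10 = 214.6 mg/h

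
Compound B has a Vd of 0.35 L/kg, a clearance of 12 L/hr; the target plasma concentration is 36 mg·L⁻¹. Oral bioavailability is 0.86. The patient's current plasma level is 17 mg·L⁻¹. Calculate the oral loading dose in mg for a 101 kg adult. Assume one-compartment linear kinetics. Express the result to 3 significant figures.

781 mg

Vd(total) = 101 kg × 0.35 L/kg = 35.35 L
The loading dose fills Vd to the target concentration.
Concentration deficit ΔC = 36 − 17 = 19.00 mg/L
LD = Vd × ΔC / F = 35.35 × 19.00 / 0.86 = 781.0 mg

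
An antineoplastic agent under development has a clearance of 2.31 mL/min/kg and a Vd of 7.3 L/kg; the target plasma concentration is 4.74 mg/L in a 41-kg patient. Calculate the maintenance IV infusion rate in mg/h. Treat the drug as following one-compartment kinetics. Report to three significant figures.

CL = 2.31 mL/min/kg × 41 kg = 94.71 mL/min = 94.71 × 60/1000 = 5.683 L/h
Rate = CL × Css = 5.683 × 4.74 = 26.94 mg/h

26.9 mg/h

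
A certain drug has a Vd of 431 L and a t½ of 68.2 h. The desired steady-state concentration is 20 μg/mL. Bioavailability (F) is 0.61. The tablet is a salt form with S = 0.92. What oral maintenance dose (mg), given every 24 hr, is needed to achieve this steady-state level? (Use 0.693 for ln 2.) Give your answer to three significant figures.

3750 mg

k = 0.693/68.2 = 0.01016 h⁻¹, so CL = k·Vd = 0.01016 × 431.0 = 4.379 L/h
D = CL × Css × τ / F / S = 4.379 × 20 × 24 / 0.61 / 0.92 = 3745 mg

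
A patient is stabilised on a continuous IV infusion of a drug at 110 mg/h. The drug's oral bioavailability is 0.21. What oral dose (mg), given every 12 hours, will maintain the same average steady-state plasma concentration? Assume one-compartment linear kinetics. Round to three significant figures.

To maintain the same Css, the systemic dosing rate must be unchanged: F·D/τ = infusion rate.
D = rate × τ / F = 110 × 12 / 0.21 = 6286 mg

6290 mg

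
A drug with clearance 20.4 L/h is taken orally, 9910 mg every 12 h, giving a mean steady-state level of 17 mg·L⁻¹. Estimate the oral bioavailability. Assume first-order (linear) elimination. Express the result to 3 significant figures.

F·D/τ = CL·Css at steady state → F = CL·Css·τ / D.
F = 20.4 × 17 × 12 / 9910 = 0.420

0.420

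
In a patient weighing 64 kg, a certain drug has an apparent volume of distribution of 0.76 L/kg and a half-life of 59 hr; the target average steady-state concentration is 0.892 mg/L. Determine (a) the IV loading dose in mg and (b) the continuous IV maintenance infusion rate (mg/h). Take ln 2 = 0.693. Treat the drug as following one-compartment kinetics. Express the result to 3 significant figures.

Total Vd = 0.76 × 64 = 48.64 L
LD = Vd × C = 48.64 × 0.892 = 43.39 mg
CL = 0.693 × Vd / t½ = 0.693 × 48.64 / 59 = 0.5713 L/h
Infusion rate = CL × Css = 0.5713 × 0.892 = 0.5096 mg/h

(a) 43.4 mg; (b) 0.510 mg/h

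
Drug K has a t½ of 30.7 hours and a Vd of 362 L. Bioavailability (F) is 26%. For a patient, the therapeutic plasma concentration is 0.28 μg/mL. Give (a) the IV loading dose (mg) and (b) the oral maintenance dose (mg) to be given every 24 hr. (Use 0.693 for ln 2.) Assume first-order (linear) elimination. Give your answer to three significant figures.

LD = Vd × C = 362.0 × 0.28 = 101.4 mg
CL = 0.693 × Vd / t½ = 0.693 × 362.0 / 30.7 = 8.172 L/h
D = CL × Css × τ / F = 8.172 × 0.28 × 24 / 0.26 = 211.2 mg

(a) 101 mg; (b) 211 mg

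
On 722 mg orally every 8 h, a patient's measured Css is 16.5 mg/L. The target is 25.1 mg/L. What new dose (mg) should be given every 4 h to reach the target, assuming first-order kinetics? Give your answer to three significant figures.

With linear kinetics, Css is proportional to dose rate (D/τ) at fixed clearance.
D₂ = D₁ × (Css,target / Css,current) × (τ₂/τ₁) = 722 × (25.1/16.5) × (4/8) = 549.2 mg

549 mg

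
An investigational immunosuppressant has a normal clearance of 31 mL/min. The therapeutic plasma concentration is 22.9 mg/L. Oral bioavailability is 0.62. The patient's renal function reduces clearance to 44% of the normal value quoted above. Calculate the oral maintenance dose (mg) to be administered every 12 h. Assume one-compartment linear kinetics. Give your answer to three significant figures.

CL = 31 mL/min = 31 × 0.06 = 1.860 L/h
Patient clearance = 0.44 × 1.860 = 0.8184 L/h
At steady state, dose per interval replaces the amount cleared in that interval: F·D/τ = CL·Css.
D = CL × Css × τ / F = 0.8184 × 22.9 × 12 / 0.62 = 362.7 mg

363 mg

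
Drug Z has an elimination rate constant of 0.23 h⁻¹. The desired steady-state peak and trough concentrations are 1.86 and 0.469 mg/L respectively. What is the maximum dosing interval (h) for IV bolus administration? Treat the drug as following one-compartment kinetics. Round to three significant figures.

5.99 h

Between IV bolus doses, concentration decays as C = C₀·e^(−kτ), so C_peak/C_trough = e^(kτ).
τ_max = ln(C_peak/C_trough) / k = ln(1.86/0.469) / 0.2300 = 1.378 / 0.2300 = 5.991 h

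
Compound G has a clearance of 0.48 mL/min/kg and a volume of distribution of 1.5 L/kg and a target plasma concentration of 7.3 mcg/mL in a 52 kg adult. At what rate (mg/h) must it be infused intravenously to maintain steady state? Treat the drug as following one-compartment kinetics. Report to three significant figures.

10.9 mg/h

CL = 0.48 mL/min/kg × 52 kg = 24.96 mL/min = 24.96 × 60/1000 = 1.498 L/h
R₀ = 1.498 × 7.3 = 10.94 mg/h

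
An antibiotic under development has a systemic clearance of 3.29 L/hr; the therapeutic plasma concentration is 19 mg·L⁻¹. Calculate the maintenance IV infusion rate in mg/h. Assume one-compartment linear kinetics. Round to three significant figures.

62.5 mg/h

Rate = CL × Css = 3.290 × 19 = 62.51 mg/h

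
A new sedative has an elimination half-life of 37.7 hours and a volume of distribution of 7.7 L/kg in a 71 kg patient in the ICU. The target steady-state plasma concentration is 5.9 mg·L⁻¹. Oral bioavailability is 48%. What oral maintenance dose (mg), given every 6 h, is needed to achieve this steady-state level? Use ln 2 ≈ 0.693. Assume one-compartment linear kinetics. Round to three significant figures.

741 mg

Total Vd = 7.7 × 71 = 546.7 L
CL = 0.693 × Vd / t½ = 0.693 × 546.7 / 37.7 = 10.05 L/h
D = CL × Css × τ / F = 10.05 × 5.9 × 6 / 0.48 = 741.2 mg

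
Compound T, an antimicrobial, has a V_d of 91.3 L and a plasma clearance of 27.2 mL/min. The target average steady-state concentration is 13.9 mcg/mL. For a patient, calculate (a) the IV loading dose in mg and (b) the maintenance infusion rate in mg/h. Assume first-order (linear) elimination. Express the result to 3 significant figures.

Loading: fill Vd to C_target → 91.30 L × 13.9 mg/L = 1269 mg
CL = 27.2 mL/min × 60/1000 = 1.632 L/h
Maintenance infusion rate = CL × Css = 1.632 × 13.9 = 22.68 mg/h

(a) 1270 mg; (b) 22.7 mg/h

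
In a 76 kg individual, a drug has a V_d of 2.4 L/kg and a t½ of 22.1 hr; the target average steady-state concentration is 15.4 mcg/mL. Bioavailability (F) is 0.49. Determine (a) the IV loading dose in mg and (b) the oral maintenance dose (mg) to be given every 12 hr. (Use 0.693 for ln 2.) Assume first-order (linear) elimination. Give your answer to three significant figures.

(a) 2810 mg; (b) 2160 mg

Vd = 2.4 L/kg × 76 kg = 182.4 L
LD = Vd × C = 182.4 × 15.4 = 2809 mg
CL = 0.693 × Vd / t½ = 0.693 × 182.4 / 22.1 = 5.720 L/h
D = CL × Css × τ / F = 5.720 × 15.4 × 12 / 0.49 = 2157 mg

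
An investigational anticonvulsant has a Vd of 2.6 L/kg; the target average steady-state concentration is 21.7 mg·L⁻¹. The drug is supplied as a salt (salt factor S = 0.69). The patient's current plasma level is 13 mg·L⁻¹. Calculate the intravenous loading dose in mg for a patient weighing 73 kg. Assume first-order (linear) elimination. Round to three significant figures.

2390 mg

Vd = 2.6 L/kg × 73 kg = 189.8 L
Concentration deficit ΔC = 21.7 − 13 = 8.700 mg/L
LD = Vd × ΔC / S = 189.8 × 8.700 / 0.69 = 2393 mg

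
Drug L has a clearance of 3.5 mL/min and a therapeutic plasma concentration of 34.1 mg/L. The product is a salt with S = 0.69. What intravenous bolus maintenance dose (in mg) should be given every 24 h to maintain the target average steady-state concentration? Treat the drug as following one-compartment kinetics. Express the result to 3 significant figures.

CL = 3.5 mL/min × 60/1000 = 0.2100 L/h
D = CL × Css × τ / S = 0.2100 × 34.1 × 24 / 0.69 = 249.1 mg

249 mg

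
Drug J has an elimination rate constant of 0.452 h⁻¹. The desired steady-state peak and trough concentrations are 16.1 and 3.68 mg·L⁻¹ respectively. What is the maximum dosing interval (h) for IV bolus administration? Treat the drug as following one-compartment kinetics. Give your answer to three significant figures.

Between IV bolus doses, concentration decays as C = C₀·e^(−kτ), so C_peak/C_trough = e^(kτ).
τ_max = ln(C_peak/C_trough) / k = ln(16.1/3.68) / 0.4520 = 1.476 / 0.4520 = 3.265 h

3.27 h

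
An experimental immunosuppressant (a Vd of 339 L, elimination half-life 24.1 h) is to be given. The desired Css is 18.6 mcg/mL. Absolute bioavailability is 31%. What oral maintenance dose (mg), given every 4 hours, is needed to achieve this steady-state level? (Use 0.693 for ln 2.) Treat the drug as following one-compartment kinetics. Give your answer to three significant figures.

2340 mg

k = 0.693/24.1 = 0.02876 h⁻¹, so CL = k·Vd = 0.02876 × 339.0 = 9.750 L/h
D = CL × Css × τ / F = 9.750 × 18.6 × 4 / 0.31 = 2340 mg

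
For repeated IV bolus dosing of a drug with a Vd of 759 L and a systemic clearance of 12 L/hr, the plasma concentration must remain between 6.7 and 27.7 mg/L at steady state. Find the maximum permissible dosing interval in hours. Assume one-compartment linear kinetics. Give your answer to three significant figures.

89.8 h

k = CL / Vd = 12.00 / 759.0 = 0.01581 h⁻¹
Between IV bolus doses, concentration decays as C = C₀·e^(−kτ), so C_peak/C_trough = e^(kτ).
τ_max = ln(C_peak/C_trough) / k = ln(27.7/6.7) / 0.01581 = 1.419 / 0.01581 = 89.75 h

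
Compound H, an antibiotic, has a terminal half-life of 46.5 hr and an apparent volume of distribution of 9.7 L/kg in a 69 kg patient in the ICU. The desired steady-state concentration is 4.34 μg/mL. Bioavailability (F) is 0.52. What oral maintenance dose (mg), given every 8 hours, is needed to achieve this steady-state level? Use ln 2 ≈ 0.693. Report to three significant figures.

Vd = 9.7 L/kg × 69 kg = 669.3 L
CL = ln 2 · Vd / t½ = 0.693 × 669.3 / 46.5 = 9.975 L/h
D = CL × Css × τ / F = 9.975 × 4.34 × 8 / 0.52 = 666.0 mg

666 mg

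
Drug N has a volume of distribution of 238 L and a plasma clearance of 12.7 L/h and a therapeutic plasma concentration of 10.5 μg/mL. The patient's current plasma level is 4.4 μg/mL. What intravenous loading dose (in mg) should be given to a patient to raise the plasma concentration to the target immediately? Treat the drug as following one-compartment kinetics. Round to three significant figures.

1450 mg

The loading dose fills Vd to the target concentration.
Concentration deficit ΔC = 10.5 − 4.4 = 6.100 mg/L
LD = Vd × ΔC = 238.0 × 6.100 = 1452 mg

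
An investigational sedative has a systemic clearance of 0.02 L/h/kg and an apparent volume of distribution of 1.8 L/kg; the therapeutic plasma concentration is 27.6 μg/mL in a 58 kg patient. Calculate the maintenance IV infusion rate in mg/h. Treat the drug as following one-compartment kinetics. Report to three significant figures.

32.0 mg/h

CL = 0.02 L/h/kg × 58 kg = 1.160 L/h
At steady state, infusion rate equals elimination rate: rate in = CL × Css.
Rate = CL × Css = 1.160 × 27.6 = 32.02 mg/h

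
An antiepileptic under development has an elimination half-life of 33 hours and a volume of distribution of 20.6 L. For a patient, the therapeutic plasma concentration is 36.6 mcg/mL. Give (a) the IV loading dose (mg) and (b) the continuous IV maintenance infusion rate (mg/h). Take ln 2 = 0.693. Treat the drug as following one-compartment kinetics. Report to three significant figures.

LD = Vd × C = 20.60 × 36.6 = 754.0 mg
CL = 0.693 × Vd / t½ = 0.693 × 20.60 / 33 = 0.4326 L/h
Infusion rate = CL × Css = 0.4326 × 36.6 = 15.83 mg/h

(a) 754 mg; (b) 15.8 mg/h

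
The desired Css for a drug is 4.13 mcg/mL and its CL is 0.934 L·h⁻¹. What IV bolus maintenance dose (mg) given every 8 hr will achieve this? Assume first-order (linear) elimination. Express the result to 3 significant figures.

At steady state, dose per interval replaces the amount cleared in that interval: D/τ = CL·Css.
D = CL × Css × τ = 0.9340 × 4.13 × 8 = 30.86 mg

30.9 mg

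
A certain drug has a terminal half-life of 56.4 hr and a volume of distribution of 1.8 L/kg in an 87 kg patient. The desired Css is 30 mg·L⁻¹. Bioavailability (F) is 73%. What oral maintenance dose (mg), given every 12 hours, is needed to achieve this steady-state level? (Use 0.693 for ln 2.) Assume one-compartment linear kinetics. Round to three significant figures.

Vd(total) = 87 kg × 1.8 L/kg = 156.6 L
CL = 0.693 × Vd / t½ = 0.693 × 156.6 / 56.4 = 1.924 L/h
D = CL × Css × τ / F = 1.924 × 30 × 12 / 0.73 = 948.8 mg

949 mg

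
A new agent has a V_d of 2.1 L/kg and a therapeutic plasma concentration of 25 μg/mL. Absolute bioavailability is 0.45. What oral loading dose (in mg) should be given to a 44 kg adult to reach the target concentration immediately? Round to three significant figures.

5130 mg

Vd(total) = 44 kg × 2.1 L/kg = 92.40 L
The loading dose fills Vd to the target concentration.
LD = Vd × C / F = 92.40 × 25.00 / 0.45 = 5133 mg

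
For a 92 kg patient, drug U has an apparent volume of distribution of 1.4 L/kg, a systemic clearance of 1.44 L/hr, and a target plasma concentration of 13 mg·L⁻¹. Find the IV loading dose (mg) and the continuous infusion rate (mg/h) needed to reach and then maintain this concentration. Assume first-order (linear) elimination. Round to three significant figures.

Total Vd = 1.4 × 92 = 128.8 L
Loading dose = Vd × C = 128.8 × 13 = 1674 mg
Maintenance: replace elimination → rate = CL × Css = 1.440 × 13 = 18.72 mg/h

(a) 1670 mg; (b) 18.7 mg/h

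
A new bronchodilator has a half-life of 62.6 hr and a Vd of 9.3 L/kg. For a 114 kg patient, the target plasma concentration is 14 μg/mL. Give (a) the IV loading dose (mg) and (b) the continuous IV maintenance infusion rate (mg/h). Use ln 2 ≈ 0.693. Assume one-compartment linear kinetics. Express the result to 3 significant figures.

Vd(total) = 114 kg × 9.3 L/kg = 1060 L
LD = Vd × C = 1060 × 14 = 14840 mg
CL = 0.693 × Vd / t½ = 0.693 × 1060 / 62.6 = 11.73 L/h
Infusion rate = CL × Css = 11.73 × 14 = 164.2 mg/h

(a) 14800 mg; (b) 164 mg/h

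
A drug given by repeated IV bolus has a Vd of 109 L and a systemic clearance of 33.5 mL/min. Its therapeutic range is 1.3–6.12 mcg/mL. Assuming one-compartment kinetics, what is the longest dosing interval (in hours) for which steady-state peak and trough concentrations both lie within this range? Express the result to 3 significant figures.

84.0 h

CL = 33.5 mL/min = 33.5 × 0.06 = 2.010 L/h
k = CL / Vd = 2.010 / 109.0 = 0.01844 h⁻¹
Between IV bolus doses, concentration decays as C = C₀·e^(−kτ), so C_peak/C_trough = e^(kτ).
τ_max = ln(C_peak/C_trough) / k = ln(6.12/1.3) / 0.01844 = 1.549 / 0.01844 = 84.00 h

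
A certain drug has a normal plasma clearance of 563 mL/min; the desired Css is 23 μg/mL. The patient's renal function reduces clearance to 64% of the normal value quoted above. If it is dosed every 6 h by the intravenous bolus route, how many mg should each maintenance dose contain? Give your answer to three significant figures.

CL = 563 mL/min = 563 × 0.06 = 33.78 L/h
Patient clearance = 0.64 × 33.78 = 21.62 L/h
D = CL × Css × τ = 21.62 × 23 × 6 = 2984 mg

2980 mg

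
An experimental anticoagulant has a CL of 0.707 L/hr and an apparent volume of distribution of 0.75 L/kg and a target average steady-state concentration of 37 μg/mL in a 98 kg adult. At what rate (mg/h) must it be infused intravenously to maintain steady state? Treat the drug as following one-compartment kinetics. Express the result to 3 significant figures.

26.2 mg/h

Rate = CL × Css = 0.7070 × 37 = 26.16 mg/h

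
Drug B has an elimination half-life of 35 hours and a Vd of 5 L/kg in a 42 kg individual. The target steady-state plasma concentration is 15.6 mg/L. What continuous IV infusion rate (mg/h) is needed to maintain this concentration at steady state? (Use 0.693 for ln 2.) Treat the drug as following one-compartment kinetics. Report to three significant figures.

Vd = 5 L/kg × 42 kg = 210.0 L
CL = 0.693 × Vd / t½ = 0.693 × 210.0 / 35 = 4.158 L/h
Infusion rate = CL × Css = 4.158 × 15.6 = 64.86 mg/h

64.9 mg/h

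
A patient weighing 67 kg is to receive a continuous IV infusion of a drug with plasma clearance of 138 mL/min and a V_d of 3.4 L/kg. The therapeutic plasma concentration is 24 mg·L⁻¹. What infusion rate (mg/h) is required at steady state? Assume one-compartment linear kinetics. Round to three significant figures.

199 mg/h

CL = 138 mL/min = 138 × 0.06 = 8.280 L/h
Infusion rate = CL · Css = 8.280 L/h × 24 mg/L = 198.7 mg/h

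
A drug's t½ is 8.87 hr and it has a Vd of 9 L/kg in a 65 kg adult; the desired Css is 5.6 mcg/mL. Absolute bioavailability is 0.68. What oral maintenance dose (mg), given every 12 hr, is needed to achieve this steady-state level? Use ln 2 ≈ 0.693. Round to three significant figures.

4520 mg

Vd = 9 L/kg × 65 kg = 585.0 L
CL = ln 2 · Vd / t½ = 0.693 × 585.0 / 8.87 = 45.71 L/h
D = CL × Css × τ / F = 45.71 × 5.6 × 12 / 0.68 = 4517 mg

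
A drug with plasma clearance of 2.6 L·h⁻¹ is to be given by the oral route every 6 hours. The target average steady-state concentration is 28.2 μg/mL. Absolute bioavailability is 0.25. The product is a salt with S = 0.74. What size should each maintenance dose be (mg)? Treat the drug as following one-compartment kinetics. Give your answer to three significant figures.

At steady state, dose per interval replaces the amount cleared in that interval: F·S·D/τ = CL·Css.
D = CL × Css × τ / F / S = 2.600 × 28.2 × 6 / 0.25 / 0.74 = 2378 mg

2380 mg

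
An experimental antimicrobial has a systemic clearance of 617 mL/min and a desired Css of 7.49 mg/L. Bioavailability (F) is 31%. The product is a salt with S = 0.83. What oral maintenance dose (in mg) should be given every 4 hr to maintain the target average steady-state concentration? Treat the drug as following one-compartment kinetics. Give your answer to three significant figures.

4310 mg

CL = 617 mL/min = 617 × 0.06 = 37.02 L/h
D = CL × Css × τ / F / S = 37.02 × 7.49 × 4 / 0.31 / 0.83 = 4311 mg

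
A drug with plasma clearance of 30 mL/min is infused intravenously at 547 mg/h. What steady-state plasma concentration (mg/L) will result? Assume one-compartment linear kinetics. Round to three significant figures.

CL = 30 mL/min = 30 × 0.06 = 1.800 L/h
Css = rate / CL = 547 / 1.800 = 303.9 mg/L

304 mg/L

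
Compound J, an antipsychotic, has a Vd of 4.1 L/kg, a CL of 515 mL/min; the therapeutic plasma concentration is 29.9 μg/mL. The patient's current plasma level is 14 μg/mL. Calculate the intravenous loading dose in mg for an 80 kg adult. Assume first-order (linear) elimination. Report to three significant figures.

Vd = 4.1 L/kg × 80 kg = 328.0 L
Concentration deficit ΔC = 29.9 − 14 = 15.90 mg/L
LD = Vd × ΔC = 328.0 × 15.90 = 5215 mg

5220 mg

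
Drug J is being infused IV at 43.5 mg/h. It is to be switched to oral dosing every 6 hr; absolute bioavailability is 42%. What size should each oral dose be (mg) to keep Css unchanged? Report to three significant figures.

621 mg

To maintain the same Css, the systemic dosing rate must be unchanged: F·D/τ = infusion rate.
D = rate × τ / F = 43.5 × 6 / 0.42 = 621.4 mg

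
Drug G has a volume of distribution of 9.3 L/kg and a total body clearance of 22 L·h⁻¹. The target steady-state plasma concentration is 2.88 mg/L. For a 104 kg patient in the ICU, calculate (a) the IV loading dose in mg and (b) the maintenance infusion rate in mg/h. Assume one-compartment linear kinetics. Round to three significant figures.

(a) 2790 mg; (b) 63.4 mg/h

Vd(total) = 104 kg × 9.3 L/kg = 967.2 L
LD = Vd · C_target = 967.2 × 2.88 = 2786 mg
Maintenance infusion rate = CL × Css = 22.00 × 2.88 = 63.36 mg/h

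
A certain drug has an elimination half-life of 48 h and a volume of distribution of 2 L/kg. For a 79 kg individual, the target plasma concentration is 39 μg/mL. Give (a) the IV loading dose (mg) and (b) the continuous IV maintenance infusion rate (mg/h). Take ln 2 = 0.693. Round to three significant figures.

Vd = 2 L/kg × 79 kg = 158.0 L
LD = Vd × C = 158.0 × 39 = 6162 mg
CL = 0.693 × Vd / t½ = 0.693 × 158.0 / 48 = 2.281 L/h
Infusion rate = CL × Css = 2.281 × 39 = 88.96 mg/h

(a) 6160 mg; (b) 89.0 mg/h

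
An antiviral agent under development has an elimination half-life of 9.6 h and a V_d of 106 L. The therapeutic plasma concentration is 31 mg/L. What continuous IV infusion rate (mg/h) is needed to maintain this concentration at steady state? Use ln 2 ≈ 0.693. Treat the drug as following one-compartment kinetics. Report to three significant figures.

237 mg/h

CL = 0.693 × Vd / t½ = 0.693 × 106.0 / 9.6 = 7.652 L/h
Infusion rate = CL × Css = 7.652 × 31 = 237.2 mg/h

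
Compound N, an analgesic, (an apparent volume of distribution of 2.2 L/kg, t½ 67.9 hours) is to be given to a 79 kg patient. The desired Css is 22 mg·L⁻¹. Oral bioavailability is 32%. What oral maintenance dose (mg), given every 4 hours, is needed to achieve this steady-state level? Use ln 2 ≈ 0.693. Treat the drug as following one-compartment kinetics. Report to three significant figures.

488 mg

Vd(total) = 79 kg × 2.2 L/kg = 173.8 L
k = 0.693/67.9 = 0.01021 h⁻¹, so CL = k·Vd = 0.01021 × 173.8 = 1.774 L/h
D = CL × Css × τ / F = 1.774 × 22 × 4 / 0.32 = 487.9 mg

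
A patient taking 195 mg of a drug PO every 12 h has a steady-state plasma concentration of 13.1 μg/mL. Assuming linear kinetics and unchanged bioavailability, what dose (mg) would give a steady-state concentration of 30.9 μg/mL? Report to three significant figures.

For first-order elimination, Css ∝ F·D/(CL·τ); F and CL are unchanged, so Css ∝ D/τ.
D₂ = D₁ × (Css,target / Css,current) = 195 × 30.9/13.1 = 460.0 mg

460 mg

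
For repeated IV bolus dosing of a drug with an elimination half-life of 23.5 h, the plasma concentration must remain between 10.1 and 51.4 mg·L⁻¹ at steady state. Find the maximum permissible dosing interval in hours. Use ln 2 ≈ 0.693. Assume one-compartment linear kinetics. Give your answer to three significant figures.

55.2 h

k = 0.693 / t½ = 0.693 / 23.5 = 0.02949 h⁻¹
Between IV bolus doses, concentration decays as C = C₀·e^(−kτ), so C_peak/C_trough = e^(kτ).
τ_max = ln(C_peak/C_trough) / k = ln(51.4/10.1) / 0.02949 = 1.627 / 0.02949 = 55.17 h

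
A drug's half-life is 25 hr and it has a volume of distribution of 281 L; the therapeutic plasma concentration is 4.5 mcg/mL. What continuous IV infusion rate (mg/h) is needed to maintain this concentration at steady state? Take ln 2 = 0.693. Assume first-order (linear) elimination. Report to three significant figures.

35.1 mg/h

k = 0.693/25 = 0.02772 h⁻¹, so CL = k·Vd = 0.02772 × 281.0 = 7.789 L/h
Infusion rate = CL × Css = 7.789 × 4.5 = 35.05 mg/h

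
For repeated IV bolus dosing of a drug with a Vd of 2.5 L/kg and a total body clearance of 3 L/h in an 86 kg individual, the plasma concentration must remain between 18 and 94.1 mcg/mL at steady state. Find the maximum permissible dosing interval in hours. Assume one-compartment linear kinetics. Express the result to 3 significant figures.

Vd(total) = 86 kg × 2.5 L/kg = 215.0 L
k = CL / Vd = 3.000 / 215.0 = 0.01395 h⁻¹
Between IV bolus doses, concentration decays as C = C₀·e^(−kτ), so C_peak/C_trough = e^(kτ).
τ_max = ln(C_peak/C_trough) / k = ln(94.1/18) / 0.01395 = 1.654 / 0.01395 = 118.6 h

119 h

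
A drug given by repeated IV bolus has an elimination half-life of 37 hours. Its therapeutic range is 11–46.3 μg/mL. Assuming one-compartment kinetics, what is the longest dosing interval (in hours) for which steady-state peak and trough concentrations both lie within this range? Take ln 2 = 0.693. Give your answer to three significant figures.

k = 0.693 / t½ = 0.693 / 37 = 0.01873 h⁻¹
Between IV bolus doses, concentration decays as C = C₀·e^(−kτ), so C_peak/C_trough = e^(kτ).
τ_max = ln(C_peak/C_trough) / k = ln(46.3/11) / 0.01873 = 1.437 / 0.01873 = 76.72 h

76.7 h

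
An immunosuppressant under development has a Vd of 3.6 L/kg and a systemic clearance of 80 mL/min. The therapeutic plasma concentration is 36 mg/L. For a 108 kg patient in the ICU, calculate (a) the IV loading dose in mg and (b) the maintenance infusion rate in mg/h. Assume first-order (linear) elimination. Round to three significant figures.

(a) 14000 mg; (b) 173 mg/h

Total Vd = 3.6 × 108 = 388.8 L
LD = Vd · C_target = 388.8 × 36 = 14000 mg
CL = 80 mL/min = 80 × 0.06 = 4.800 L/h
Infusion rate = 4.800 L/h × 36 mg/L = 172.8 mg/h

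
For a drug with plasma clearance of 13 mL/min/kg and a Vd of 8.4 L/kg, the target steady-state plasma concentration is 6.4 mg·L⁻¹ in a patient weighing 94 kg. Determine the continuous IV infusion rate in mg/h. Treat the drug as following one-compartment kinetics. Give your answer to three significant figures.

469 mg/h

CL = 13 mL/min/kg × 94 kg = 1222 mL/min = 1222 × 60/1000 = 73.32 L/h
R₀ = 73.32 × 6.4 = 469.2 mg/h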